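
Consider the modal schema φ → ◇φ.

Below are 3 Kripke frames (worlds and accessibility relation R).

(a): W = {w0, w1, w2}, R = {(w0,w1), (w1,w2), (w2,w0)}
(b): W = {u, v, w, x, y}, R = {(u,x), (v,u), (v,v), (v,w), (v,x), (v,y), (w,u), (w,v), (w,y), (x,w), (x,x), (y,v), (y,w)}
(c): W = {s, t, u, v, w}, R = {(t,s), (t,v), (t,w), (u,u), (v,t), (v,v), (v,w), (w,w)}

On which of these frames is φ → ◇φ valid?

none

The schema corresponds to reflexivity: ∀x Rxx.
(a): fails — world w0 does not see itself.
(b): fails — world u does not see itself.
(c): fails — world s does not see itself.
Valid on no frame.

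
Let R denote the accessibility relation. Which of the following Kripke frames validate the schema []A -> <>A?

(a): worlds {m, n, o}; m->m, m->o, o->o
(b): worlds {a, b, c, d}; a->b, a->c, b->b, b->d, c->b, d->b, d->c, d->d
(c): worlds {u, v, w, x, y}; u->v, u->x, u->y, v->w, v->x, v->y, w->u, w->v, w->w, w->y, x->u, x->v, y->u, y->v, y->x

This is the axiom for seriality; its first-order frame correspondent is forall x exists y Rxy.
(a): fails — world n has no successor.
(b): ✓.
(c): ✓.
Valid on: (b), (c).

(b), (c)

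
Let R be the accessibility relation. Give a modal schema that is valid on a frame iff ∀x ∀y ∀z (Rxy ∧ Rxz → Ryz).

◇q → □◇q

The condition is the Euclidean property. The 5 schema ◇q → □◇q defines it.
Suppose ◇q→□◇q is valid. Take Rxy, Rxz and set V(q)={y}. Then ◇q at x, so □◇q at x, so ◇q at z, so some w with Rzw has q; w=y, i.e. Rzy. By symmetry of the argument, Ryz.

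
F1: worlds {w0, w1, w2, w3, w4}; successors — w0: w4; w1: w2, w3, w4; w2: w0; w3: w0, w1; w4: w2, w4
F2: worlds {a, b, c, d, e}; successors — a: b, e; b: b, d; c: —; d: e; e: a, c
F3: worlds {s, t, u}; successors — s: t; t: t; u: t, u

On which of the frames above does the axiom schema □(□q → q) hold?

F3

This is the axiom for shift-reflexivity; its first-order frame correspondent is ∀x ∀y (Rxy → Ryy).
F1: fails — Rw1w2 but not Rw2w2.
F2: fails — Rea but not Raa.
F3: satisfies the condition.
Valid on: F3.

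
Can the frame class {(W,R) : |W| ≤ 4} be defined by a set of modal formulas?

No — not modally definable

If a class were modally definable it would be closed under disjoint unions (Goldblatt–Thomason).
Any modal formula valid on each of 5 disjoint one-world frames is valid on their disjoint union (validity is preserved under disjoint unions). Each one-world frame has |W|=1≤4, but the union has |W|=5.
So the class is not modally definable.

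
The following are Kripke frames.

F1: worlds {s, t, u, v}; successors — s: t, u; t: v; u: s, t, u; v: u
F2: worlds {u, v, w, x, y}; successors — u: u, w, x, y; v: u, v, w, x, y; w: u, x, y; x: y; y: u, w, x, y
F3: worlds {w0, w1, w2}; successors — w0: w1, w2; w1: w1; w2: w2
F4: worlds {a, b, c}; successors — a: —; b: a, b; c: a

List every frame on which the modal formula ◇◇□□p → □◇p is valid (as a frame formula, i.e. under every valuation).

The schema corresponds to a generalized confluence (Geach) condition: ∀x ∀y ∀z ((xR²y ∧ xRz) → ∃w (yR²w ∧ zRw)).
F1: fails — sR²t, sRt but no w with tR²w and tRw.
F2: condition met.
F3: fails — w0R²w1, w0Rw2 but no w with w1R²w and w2Rw.
F4: fails — bR²a, bRa but no w with aR²w and aRw.

F2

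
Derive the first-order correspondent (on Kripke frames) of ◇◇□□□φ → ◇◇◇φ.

This is a Sahlqvist (Geach-type) schema ◇^2□^3φ → □^0◇^3φ.
Minimal-valuation argument: fix x; take any y with xR^2y and any z with xR^0z. Set V(φ) to the set of worlds R-reachable from y in exactly 3 steps. Then □^3φ holds at y, so the antecedent holds at x; validity forces ◇^3φ at z, giving a w with zR^3w and yR^3w.
First-order correspondent: ∀x ∀y (xR²y → ∃w (yR³w ∧ xR³w)).

∀x ∀y (xR²y → ∃w (yR³w ∧ xR³w))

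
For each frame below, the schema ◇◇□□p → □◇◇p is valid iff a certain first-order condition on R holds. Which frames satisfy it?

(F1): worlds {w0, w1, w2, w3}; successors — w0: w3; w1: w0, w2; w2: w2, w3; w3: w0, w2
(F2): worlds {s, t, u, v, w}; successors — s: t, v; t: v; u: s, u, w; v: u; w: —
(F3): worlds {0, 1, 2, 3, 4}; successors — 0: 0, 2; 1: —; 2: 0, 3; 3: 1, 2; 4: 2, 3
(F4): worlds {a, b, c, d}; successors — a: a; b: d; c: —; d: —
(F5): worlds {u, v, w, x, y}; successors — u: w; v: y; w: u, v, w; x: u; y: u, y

Frame correspondent (Sahlqvist): ∀x ∀y ∀z ((xR²y ∧ xRz) → ∃w (yR²w ∧ zR²w)) — i.e. a generalized confluence (Geach) condition.
(F1): ✓.
(F2): fails — uR²s, uRw but no w* with sR²w* and wR²w*.
(F3): fails — 2R²1, 2R0 but no w with 1R²w and 0R²w.
(F4): ✓.
(F5): ✓.
Valid on: (F1), (F4), (F5).

(F1), (F4), (F5)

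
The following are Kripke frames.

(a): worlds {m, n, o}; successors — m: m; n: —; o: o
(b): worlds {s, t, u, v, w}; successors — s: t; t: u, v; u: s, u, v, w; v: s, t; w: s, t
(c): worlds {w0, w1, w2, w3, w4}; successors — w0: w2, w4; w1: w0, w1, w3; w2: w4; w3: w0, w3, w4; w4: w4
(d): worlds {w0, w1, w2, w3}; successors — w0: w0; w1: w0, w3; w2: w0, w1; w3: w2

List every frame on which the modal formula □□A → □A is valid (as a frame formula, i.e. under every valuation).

The schema corresponds to density: ∀x ∀y (Rxy → ∃z (Rxz ∧ Rzy)).
(a): condition met.
(b): fails — Rvs but no z with Rvz and Rzs.
(c): fails — Rw0w2 but no z with Rw0z and Rzw2.
(d): fails — Rw3w2 but no z with Rw3z and Rzw2.
Valid on: (a).

(a)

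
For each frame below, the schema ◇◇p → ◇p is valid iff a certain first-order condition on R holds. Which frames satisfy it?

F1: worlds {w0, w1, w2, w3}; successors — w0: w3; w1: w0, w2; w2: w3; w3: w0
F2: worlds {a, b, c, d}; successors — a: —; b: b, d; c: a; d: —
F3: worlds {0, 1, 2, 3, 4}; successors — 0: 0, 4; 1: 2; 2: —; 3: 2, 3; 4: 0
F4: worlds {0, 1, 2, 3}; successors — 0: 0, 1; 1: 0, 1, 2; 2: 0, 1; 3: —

F2

The schema corresponds to transitivity: ∀x ∀y ∀z (Rxy ∧ Ryz → Rxz).
F1: fails — Rw1w2 and Rw2w3 but not Rw1w3.
F2: holds.
F3: fails — R40 and R04 but not R44.
F4: fails — R01 and R12 but not R02.
Valid on: F2.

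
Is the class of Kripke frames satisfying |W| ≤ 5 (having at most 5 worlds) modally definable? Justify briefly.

Not definable by any modal formula

Modal frame validity is preserved under disjoint unions.
Any modal formula valid on each of 6 disjoint one-world frames is valid on their disjoint union (validity is preserved under disjoint unions). Each one-world frame has |W|=1≤5, but the union has |W|=6.
So the class is not modally definable.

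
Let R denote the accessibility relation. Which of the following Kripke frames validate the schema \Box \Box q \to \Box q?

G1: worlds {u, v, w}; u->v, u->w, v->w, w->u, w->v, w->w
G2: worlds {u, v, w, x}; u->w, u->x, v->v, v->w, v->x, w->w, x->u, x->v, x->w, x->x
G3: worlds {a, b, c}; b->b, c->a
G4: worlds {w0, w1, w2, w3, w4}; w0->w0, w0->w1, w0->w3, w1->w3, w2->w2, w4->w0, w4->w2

G1, G2

Frame correspondent (Sahlqvist): \forall x \forall y (Rxy \to \exists z (Rxz \wedge Rzy)) — i.e. density.
G1: condition met.
G2: condition met.
G3: fails — Rca but no z with Rcz and Rza.
G4: fails — Rw1w3 but no z with Rw1z and Rzw3.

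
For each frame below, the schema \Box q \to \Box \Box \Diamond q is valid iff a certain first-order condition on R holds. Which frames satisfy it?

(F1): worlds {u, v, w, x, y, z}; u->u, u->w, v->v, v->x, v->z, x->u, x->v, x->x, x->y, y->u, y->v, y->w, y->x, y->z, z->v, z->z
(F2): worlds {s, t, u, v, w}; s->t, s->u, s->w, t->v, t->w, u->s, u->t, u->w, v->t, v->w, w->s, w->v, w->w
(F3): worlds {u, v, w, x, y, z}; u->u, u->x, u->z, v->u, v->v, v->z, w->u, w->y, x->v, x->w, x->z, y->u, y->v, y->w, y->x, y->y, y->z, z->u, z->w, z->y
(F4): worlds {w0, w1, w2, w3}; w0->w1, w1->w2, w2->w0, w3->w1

(F2)

This is the axiom for a generalized confluence (Geach) condition; its first-order frame correspondent is \forall x \forall z (x R^2 z \to \exists w (xRw \wedge zRw)).
(F1): fails — uR²w but no t with uRt and wRt.
(F2): satisfies the condition.
(F3): fails — wR²x but no t with wRt and xRt.
(F4): fails — w0R²w2 but no w with w0Rw and w2Rw.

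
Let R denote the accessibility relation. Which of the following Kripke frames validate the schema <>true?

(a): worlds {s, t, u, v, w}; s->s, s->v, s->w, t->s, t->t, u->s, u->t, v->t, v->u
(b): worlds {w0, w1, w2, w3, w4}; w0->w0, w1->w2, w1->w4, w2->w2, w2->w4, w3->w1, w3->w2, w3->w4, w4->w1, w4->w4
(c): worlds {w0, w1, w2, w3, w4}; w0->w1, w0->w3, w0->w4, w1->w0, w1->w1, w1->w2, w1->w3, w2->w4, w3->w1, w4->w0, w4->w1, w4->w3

This is the axiom for seriality; its first-order frame correspondent is forall x exists y Rxy.
(a): fails — world w has no successor.
(b): holds.
(c): holds.

(b), (c)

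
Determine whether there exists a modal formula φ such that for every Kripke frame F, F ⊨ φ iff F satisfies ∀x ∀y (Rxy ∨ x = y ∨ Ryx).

No

Any modally definable frame class is closed under disjoint unions.
Take 3 disjoint single-world reflexive frames: each is trivially connected, but their disjoint union has 3 worlds with no edge between distinct components, so it is not connected.
Hence connectedness of R is not modally definable.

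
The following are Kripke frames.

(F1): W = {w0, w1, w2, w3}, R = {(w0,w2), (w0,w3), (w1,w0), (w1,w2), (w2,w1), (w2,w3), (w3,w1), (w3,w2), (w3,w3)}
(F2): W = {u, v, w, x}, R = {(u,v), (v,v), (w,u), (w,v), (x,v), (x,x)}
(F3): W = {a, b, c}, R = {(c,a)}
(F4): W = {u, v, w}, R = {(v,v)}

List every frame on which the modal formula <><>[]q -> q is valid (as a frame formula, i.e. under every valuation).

Frame correspondent (Sahlqvist): forall x forall y (x R^2 y -> exists w (yRw & x = w)) — i.e. a generalized confluence (Geach) condition.
(F1): fails — w0R²w2 but no w with w2Rw and w0=w.
(F2): fails — uR²v but no t with vRt and u=t.
(F3): ✓.
(F4): ✓.

(F3), (F4)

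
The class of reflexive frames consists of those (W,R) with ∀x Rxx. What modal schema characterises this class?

The condition is reflexivity. The T schema □p → p defines it.
Suppose □p→p is valid. At any x set V(p)={w : Rxw}. Then □p holds at x, so p holds at x, i.e. Rxx.

□p → p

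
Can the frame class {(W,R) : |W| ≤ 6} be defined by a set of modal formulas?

Modal frame validity is preserved under disjoint unions.
Any modal formula valid on each of 7 disjoint one-world frames is valid on their disjoint union (validity is preserved under disjoint unions). Each one-world frame has |W|=1≤6, but the union has |W|=7.
So the class is not modally definable.

Not modally definable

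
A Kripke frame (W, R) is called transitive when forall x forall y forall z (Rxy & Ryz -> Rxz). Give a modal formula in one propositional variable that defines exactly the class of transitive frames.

□s → □□s

A defining formula is □s → □□s (the 4 axiom).
Suppose □s→□□s is valid. Take Rxy, Ryz and set V(s)={w : Rxw}. Then □s at x, so □□s at x, so □s at y, so s at z, i.e. Rxz.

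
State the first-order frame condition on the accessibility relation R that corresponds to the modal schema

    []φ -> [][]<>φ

This is a Sahlqvist (Geach-type) schema ◇^0□^1φ → □^2◇^1φ.
Minimal-valuation argument: fix x; take any y with xR^0y and any z with xR^2z. Set V(φ) to the set of worlds R-reachable from y in exactly 1 step. Then □^1φ holds at y, so the antecedent holds at x; validity forces ◇^1φ at z, giving a w with zR^1w and yR^1w.
First-order correspondent: forall x forall z (x R^2 z -> exists w (xRw & zRw)).

forall x forall z (x R^2 z -> exists w (xRw & zRw))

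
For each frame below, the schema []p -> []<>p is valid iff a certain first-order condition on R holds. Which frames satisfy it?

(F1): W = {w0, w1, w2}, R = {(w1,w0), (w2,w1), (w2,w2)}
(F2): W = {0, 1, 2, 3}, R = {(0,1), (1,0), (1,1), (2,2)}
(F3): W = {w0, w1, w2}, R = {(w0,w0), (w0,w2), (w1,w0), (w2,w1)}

(F2)

This is the axiom for a generalized confluence (Geach) condition; its first-order frame correspondent is forall x forall z (xRz -> exists w (xRw & zRw)).
(F1): fails — w1Rw0 but no w with w1Rw and w0Rw.
(F2): condition met.
(F3): fails — w0Rw2 but no w with w0Rw and w2Rw.
Valid on: (F2).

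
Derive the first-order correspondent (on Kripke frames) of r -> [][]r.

This is a Sahlqvist (Geach-type) schema ◇^0□^0r → □^2◇^0r.
Minimal-valuation argument: fix x; take any y with xR^0y and any z with xR^2z. Set V(r) to the set of worlds R-reachable from y in exactly 0 steps. Then □^0r holds at y, so the antecedent holds at x; validity forces ◇^0r at z, giving a w with zR^0w and yR^0w.
First-order correspondent: forall x forall z (x R^2 z -> exists w (x = w & z = w)).

forall x forall z (x R^2 z -> exists w (x = w & z = w))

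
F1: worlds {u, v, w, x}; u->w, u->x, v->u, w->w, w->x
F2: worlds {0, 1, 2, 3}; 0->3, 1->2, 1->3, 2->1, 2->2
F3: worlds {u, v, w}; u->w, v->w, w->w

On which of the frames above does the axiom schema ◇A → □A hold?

F3

Frame correspondent (Sahlqvist): ∀x ∀y ∀z (Rxy ∧ Rxz → y = z) — i.e. partial functionality.
F1: fails — u sees both w and x.
F2: fails — 1 sees both 2 and 3.
F3: condition met.
Valid on: F3.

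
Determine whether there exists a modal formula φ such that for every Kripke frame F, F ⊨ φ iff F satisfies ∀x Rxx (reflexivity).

Definable; □q → q defines it

This is a Sahlqvist condition; the T axiom □q → q defines it.
Suppose □q→q is valid. At any x set V(q)={w : Rxw}. Then □q holds at x, so q holds at x, i.e. Rxx.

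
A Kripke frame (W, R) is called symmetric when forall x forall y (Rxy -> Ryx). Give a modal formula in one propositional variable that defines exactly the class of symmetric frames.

A defining formula is r → □◇r (the B axiom).
Suppose r→□◇r is valid. Take Rxy and set V(r)={x}. Then r at x, so □◇r at x, so ◇r at y, so some z with Ryz has r; z=x, i.e. Ryx.

r → □◇r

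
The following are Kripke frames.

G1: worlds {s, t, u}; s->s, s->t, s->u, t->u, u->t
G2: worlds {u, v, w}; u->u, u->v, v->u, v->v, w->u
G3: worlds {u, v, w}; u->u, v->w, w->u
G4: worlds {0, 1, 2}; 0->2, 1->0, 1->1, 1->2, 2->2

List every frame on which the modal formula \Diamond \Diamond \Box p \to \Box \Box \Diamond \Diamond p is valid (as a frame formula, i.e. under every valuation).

G2, G3, G4

This is the axiom for a generalized confluence (Geach) condition; its first-order frame correspondent is \forall x \forall y \forall z ((x R^2 y \wedge x R^2 z) \to \exists w (yRw \wedge z R^2 w)).
G1: fails — sR²t, sR²t but no w with tRw and tR²w.
G2: condition met.
G3: condition met.
G4: condition met.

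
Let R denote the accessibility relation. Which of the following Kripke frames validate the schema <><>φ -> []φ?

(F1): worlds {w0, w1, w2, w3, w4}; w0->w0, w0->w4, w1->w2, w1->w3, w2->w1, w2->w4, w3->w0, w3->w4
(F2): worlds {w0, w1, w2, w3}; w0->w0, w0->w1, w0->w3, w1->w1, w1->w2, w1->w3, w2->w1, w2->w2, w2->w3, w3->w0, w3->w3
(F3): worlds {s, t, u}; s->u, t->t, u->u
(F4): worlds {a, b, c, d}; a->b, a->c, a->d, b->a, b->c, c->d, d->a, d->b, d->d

The schema corresponds to a generalized confluence (Geach) condition: forall x forall y forall z ((x R^2 y & xRz) -> exists w (y = w & z = w)).
(F1): fails — w0R²w0, w0Rw4 but w0 ≠ w4.
(F2): fails — w0R²w0, w0Rw1 but w0 ≠ w1.
(F3): condition met.
(F4): fails — aR²a, aRb but a ≠ b.
Valid on: (F3).

(F3)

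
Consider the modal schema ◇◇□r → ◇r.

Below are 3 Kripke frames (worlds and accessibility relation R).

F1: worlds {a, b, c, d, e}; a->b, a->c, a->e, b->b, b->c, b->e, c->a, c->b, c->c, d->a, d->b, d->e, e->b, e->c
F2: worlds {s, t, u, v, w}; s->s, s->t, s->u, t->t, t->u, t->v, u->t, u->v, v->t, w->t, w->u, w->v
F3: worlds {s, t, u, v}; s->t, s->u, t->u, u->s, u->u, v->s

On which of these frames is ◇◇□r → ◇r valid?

F1, F2

This is the axiom for a generalized confluence (Geach) condition; its first-order frame correspondent is ∀x ∀y (xR²y → ∃w (yRw ∧ xRw)).
F1: ✓.
F2: ✓.
F3: fails — vR²t but no w with tRw and vRw.
Valid on: F1, F2.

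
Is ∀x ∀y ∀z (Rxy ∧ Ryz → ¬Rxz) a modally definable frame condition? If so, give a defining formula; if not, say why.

Modal frame validity is preserved under surjective bounded morphisms.
The 7-cycle (worlds w0,w1,w2,w3,w4,w5,w6 with w0→w1→w2→w3→w4→w5→w6→w0) is intransitive. Mapping every world to a single reflexive point • is a surjective bounded morphism; the reflexive point is not intransitive (R••∧R•• but R••).
So the class is not modally definable.

Not modally definable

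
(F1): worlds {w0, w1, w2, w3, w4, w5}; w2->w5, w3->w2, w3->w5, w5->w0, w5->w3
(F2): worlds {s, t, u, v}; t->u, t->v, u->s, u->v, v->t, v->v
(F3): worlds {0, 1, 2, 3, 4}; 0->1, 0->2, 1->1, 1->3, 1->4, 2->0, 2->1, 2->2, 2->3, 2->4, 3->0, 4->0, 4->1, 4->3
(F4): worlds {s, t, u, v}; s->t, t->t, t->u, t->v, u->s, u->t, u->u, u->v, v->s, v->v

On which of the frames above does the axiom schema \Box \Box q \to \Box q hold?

This is the axiom for density; its first-order frame correspondent is \forall x \forall y (Rxy \to \exists z (Rxz \wedge Rzy)).
(F1): fails — Rw3w2 but no z with Rw3z and Rzw2.
(F2): fails — Rus but no z with Ruz and Rzs.
(F3): fails — R30 but no z with R3z and Rz0.
(F4): holds.

(F4)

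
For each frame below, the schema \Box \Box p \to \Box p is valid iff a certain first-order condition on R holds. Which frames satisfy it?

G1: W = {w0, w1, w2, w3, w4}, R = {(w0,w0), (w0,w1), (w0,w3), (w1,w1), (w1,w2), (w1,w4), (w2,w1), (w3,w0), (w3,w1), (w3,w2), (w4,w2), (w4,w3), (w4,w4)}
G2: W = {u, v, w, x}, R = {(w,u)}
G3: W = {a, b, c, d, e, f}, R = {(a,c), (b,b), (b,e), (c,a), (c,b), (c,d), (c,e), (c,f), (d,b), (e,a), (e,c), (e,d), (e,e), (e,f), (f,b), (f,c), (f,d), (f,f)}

Frame correspondent (Sahlqvist): \forall x \forall y (Rxy \to \exists z (Rxz \wedge Rzy)) — i.e. density.
G1: holds.
G2: fails — Rwu but no z with Rwz and Rzu.
G3: fails — Rac but no z with Raz and Rzc.
Valid on: G1.

G1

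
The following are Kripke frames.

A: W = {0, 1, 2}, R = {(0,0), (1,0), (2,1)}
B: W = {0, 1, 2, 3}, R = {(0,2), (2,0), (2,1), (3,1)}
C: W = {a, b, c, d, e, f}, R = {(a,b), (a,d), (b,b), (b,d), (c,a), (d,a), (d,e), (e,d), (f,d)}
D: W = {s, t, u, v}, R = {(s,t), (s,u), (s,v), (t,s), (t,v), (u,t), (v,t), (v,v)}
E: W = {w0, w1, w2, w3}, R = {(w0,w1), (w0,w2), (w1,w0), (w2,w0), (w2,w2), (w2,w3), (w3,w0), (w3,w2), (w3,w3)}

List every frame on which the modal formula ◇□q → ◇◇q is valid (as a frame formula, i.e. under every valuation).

A, C, D, E

Frame correspondent (Sahlqvist): ∀x ∀y (xRy → ∃w (yRw ∧ xR²w)) — i.e. a generalized confluence (Geach) condition.
A: ✓.
B: fails — 2R1 but no w with 1Rw and 2R²w.
C: ✓.
D: ✓.
E: ✓.
Valid on: A, C, D, E.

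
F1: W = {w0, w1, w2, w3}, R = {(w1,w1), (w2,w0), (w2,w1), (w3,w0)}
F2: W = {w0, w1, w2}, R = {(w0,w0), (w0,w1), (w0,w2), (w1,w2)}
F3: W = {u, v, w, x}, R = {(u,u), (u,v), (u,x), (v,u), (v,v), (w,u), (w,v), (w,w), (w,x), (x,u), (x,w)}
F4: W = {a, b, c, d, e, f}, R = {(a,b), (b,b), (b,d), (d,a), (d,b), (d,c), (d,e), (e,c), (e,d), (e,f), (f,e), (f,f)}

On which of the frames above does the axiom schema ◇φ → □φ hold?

The schema corresponds to partial functionality: ∀x ∀y ∀z (Rxy ∧ Rxz → y = z).
F1: fails — w2 sees both w0 and w1.
F2: fails — w0 sees both w0 and w1.
F3: fails — u sees both u and v.
F4: fails — b sees both b and d.
Valid on no frame.

none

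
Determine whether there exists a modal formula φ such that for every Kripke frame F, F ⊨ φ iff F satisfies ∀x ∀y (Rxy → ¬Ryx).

Any modally definable frame class is closed under surjective bounded morphisms.
The 5-cycle (worlds 0,1,2,3,4 with 0→1→2→3→4→0) is asymmetric. Mapping every world to a single reflexive point • is a surjective bounded morphism, and the reflexive point is not asymmetric (R•• but asymmetry requires ¬R••).
Hence asymmetry is not modally definable.

Not definable by any modal formula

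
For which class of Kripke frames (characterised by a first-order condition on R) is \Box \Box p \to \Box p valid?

This schema is the C4 axiom.
It corresponds to density: \forall x \forall y (Rxy \to \exists z (Rxz \wedge Rzy)).

Density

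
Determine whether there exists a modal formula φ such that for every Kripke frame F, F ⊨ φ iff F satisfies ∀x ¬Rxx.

No

Any modally definable frame class is closed under surjective bounded morphisms.
The 2-cycle (worlds s,t with s→t→s) is irreflexive, and the map sending every world to a single reflexive point • is a surjective bounded morphism (forth: every edge maps to (•,•); back: every world has a successor). So any modal formula valid on the 2-cycle is also valid on the reflexive point, which is not irreflexive.
So the class is not modally definable.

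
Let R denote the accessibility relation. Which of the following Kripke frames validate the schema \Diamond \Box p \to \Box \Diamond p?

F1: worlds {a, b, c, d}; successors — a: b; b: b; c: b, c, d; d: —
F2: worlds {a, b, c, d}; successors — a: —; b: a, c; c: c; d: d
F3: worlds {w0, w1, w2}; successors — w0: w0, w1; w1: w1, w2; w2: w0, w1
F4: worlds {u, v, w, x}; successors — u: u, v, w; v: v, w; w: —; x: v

F3

This is the axiom for convergence; its first-order frame correspondent is \forall x \forall y \forall z (Rxy \wedge Rxz \to \exists w (Ryw \wedge Rzw)).
F1: fails — Rcc and Rcd but c and d have no common successor.
F2: fails — Rba and Rba but a and a have no common successor.
F3: satisfies the condition.
F4: fails — Ruv and Ruw but v and w have no common successor.
Valid on: F3.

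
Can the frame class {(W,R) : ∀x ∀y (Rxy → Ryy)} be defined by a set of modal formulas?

Yes — defined by □(□r → r)

The condition is shift-reflexivity. A defining modal formula is □(□r → r).
Suppose □(□r→r) is valid. Take Rxy and set V(r)={w : Ryw}. Then at y, □r holds; since □(□r→r) at x, □r→r at y, so r at y, i.e. Ryy.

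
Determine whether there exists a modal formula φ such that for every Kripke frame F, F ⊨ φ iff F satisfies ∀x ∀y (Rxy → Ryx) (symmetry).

This is a Sahlqvist condition; the B axiom r → □◇r defines it.
Suppose r→□◇r is valid. Take Rxy and set V(r)={x}. Then r at x, so □◇r at x, so ◇r at y, so some z with Ryz has r; z=x, i.e. Ryx.

Yes, by r → □◇r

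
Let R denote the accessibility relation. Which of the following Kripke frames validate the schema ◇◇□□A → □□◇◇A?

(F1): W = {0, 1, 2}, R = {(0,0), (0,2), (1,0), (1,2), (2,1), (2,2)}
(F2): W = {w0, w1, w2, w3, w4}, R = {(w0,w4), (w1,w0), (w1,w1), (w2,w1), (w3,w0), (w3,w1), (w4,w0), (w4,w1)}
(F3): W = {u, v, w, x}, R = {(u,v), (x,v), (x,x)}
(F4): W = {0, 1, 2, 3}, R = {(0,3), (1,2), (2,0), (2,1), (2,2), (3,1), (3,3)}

(F1), (F2), (F4)

This is the axiom for a generalized confluence (Geach) condition; its first-order frame correspondent is ∀x ∀y ∀z ((xR²y ∧ xR²z) → ∃w (yR²w ∧ zR²w)).
(F1): condition met.
(F2): condition met.
(F3): fails — xR²v, xR²v but no t with vR²t and vR²t.
(F4): condition met.
Valid on: (F1), (F2), (F4).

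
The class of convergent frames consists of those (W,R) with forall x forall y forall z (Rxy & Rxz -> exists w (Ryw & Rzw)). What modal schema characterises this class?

A defining formula is ◇□q → □◇q (the .2 axiom).
Suppose ◇□q→□◇q is valid. Take Rxy, Rxz and set V(q)={w : Ryw}. Then □q at y so ◇□q at x, so □◇q at x, so ◇q at z, giving w with Rzw and Ryw.

◇□q → □◇q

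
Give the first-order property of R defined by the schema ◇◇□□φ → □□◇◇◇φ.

This is a Sahlqvist (Geach-type) schema ◇^2□^2φ → □^2◇^3φ.
First-order correspondent: ∀x ∀y ∀z ((xR²y ∧ xR²z) → ∃w (yR²w ∧ zR³w)).

∀x ∀y ∀z ((xR²y ∧ xR²z) → ∃w (yR²w ∧ zR³w))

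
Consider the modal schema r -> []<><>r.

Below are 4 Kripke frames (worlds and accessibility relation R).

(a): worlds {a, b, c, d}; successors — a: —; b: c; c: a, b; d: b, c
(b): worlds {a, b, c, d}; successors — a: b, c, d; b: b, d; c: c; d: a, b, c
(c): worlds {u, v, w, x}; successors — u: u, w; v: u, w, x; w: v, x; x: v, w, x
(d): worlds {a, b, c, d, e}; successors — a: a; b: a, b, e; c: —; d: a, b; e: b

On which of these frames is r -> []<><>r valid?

The schema corresponds to a generalized confluence (Geach) condition: forall x forall z (xRz -> exists w (x = w & z R^2 w)).
(a): fails — bRc but no w with b=w and cR²w.
(b): fails — aRc but no w with a=w and cR²w.
(c): holds.
(d): fails — bRa but no w with b=w and aR²w.

(c)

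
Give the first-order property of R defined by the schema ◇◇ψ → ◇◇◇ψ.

This is a Sahlqvist (Geach-type) schema ◇^2□^0ψ → □^0◇^3ψ.
Minimal-valuation argument: fix x; take any y with xR^2y and any z with xR^0z. Set V(ψ) to the set of worlds R-reachable from y in exactly 0 steps. Then □^0ψ holds at y, so the antecedent holds at x; validity forces ◇^3ψ at z, giving a w with zR^3w and yR^0w.
First-order correspondent: ∀x ∀y (xR²y → ∃w (y = w ∧ xR³w)).

∀x ∀y (xR²y → ∃w (y = w ∧ xR³w))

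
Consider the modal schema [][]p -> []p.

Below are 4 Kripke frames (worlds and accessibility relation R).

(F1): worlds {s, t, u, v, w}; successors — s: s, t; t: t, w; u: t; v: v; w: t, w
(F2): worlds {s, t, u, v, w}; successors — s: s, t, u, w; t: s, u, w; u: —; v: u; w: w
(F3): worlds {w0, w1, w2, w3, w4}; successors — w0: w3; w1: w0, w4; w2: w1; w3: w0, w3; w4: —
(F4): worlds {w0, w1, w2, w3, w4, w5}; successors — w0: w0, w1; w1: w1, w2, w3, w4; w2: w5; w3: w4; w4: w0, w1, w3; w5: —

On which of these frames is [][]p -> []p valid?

The schema corresponds to density: forall x forall y (Rxy -> exists z (Rxz & Rzy)).
(F1): satisfies the condition.
(F2): fails — Rvu but no z with Rvz and Rzu.
(F3): fails — Rw1w0 but no z with Rw1z and Rzw0.
(F4): fails — Rw2w5 but no z with Rw2z and Rzw5.

(F1)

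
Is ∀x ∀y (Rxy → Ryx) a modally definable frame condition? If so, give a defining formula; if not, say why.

This is a Sahlqvist condition; the B axiom q → □◇q defines it.
Suppose q→□◇q is valid. Take Rxy and set V(q)={x}. Then q at x, so □◇q at x, so ◇q at y, so some z with Ryz has q; z=x, i.e. Ryx.

Definable; q → □◇q defines it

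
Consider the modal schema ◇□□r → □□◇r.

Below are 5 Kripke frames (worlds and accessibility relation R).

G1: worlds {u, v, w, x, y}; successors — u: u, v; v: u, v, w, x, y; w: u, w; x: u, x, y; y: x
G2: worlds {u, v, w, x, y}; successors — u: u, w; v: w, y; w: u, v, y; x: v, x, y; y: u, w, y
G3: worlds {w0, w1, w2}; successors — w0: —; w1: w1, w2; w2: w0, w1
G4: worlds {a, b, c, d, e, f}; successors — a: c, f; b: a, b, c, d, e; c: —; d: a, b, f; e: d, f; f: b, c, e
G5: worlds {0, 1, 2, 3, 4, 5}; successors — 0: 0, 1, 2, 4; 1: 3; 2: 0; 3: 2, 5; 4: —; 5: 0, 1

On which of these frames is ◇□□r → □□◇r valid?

G2

The schema corresponds to a generalized confluence (Geach) condition: ∀x ∀y ∀z ((xRy ∧ xR²z) → ∃w (yR²w ∧ zRw)).
G1: fails — vRw, vR²y but no t with wR²t and yRt.
G2: condition met.
G3: fails — w1Rw1, w1R²w0 but no w with w1R²w and w0Rw.
G4: fails — aRc, aR²b but no w with cR²w and bRw.
G5: fails — 0R0, 0R²4 but no w with 0R²w and 4Rw.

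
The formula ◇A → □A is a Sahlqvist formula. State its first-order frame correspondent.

partial functionality

Suppose ◇A→□A is valid. Take Rxy, Rxz and set V(A)={y}. Then ◇A at x, so □A at x, so A at z, i.e. z=y.
The converse is a direct semantic check.
Frame condition: ∀x ∀y ∀z (Rxy ∧ Rxz → y = z).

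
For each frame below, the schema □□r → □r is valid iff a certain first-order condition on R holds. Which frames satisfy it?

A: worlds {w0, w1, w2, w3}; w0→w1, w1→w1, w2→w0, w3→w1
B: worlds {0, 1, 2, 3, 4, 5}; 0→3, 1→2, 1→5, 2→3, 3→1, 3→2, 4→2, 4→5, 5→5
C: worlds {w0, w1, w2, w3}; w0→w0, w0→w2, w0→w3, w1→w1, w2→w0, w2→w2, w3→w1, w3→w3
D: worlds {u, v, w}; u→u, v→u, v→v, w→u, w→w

This is the axiom for density; its first-order frame correspondent is ∀x ∀y (Rxy → ∃z (Rxz ∧ Rzy)).
A: fails — Rw2w0 but no z with Rw2z and Rzw0.
B: fails — R31 but no z with R3z and Rz1.
C: condition met.
D: condition met.
Valid on: C, D.

C, D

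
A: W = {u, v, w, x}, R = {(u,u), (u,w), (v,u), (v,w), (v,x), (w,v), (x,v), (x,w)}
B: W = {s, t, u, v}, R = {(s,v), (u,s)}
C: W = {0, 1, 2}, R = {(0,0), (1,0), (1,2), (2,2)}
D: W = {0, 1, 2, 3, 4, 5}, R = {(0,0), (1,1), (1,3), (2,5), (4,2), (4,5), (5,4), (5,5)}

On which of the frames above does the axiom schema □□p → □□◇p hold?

C

This is the axiom for a generalized confluence (Geach) condition; its first-order frame correspondent is ∀x ∀z (xR²z → ∃w (xR²w ∧ zRw)).
A: fails — wR²w but no t with wR²t and wRt.
B: fails — uR²v but no w with uR²w and vRw.
C: satisfies the condition.
D: fails — 1R²3 but no w with 1R²w and 3Rw.
Valid on: C.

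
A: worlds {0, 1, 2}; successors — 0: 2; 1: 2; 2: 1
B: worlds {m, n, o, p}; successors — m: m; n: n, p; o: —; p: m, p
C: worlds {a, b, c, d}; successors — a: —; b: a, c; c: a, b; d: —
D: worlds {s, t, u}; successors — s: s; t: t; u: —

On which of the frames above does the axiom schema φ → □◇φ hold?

D

This is the axiom for symmetry; its first-order frame correspondent is ∀x ∀y (Rxy → Ryx).
A: fails — R02 but not R20.
B: fails — Rpm but not Rmp.
C: fails — Rca but not Rac.
D: ✓.
Valid on: D.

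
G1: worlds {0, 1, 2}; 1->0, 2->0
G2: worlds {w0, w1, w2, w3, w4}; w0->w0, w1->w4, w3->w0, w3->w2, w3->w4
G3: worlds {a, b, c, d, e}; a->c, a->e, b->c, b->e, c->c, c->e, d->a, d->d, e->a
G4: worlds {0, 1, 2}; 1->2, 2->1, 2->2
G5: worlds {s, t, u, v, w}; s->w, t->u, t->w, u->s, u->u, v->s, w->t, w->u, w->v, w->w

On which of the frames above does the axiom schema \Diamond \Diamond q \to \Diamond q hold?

Frame correspondent (Sahlqvist): \forall x \forall y \forall z (Rxy \wedge Ryz \to Rxz) — i.e. transitivity.
G1: ✓.
G2: ✓.
G3: fails — Rea and Rae but not Ree.
G4: fails — R12 and R21 but not R11.
G5: fails — Rwu and Rus but not Rws.
Valid on: G1, G2.

G1, G2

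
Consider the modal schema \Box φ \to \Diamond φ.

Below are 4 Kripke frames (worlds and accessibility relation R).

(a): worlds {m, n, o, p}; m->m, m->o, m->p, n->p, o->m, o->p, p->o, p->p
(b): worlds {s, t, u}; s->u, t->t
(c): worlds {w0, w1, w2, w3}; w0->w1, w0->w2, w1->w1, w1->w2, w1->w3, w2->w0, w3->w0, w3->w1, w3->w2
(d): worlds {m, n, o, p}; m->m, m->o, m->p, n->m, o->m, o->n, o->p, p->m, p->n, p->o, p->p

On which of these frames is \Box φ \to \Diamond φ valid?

(a), (c), (d)

The schema corresponds to seriality: \forall x \exists y Rxy.
(a): satisfies the condition.
(b): fails — world u has no successor.
(c): satisfies the condition.
(d): satisfies the condition.
Valid on: (a), (c), (d).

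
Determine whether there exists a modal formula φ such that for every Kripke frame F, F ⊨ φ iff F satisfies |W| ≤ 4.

Any modally definable frame class is closed under disjoint unions.
Any modal formula valid on each of 5 disjoint one-world frames is valid on their disjoint union (validity is preserved under disjoint unions). Each one-world frame has |W|=1≤4, but the union has |W|=5.
Hence having at most 4 worlds is not modally definable.

No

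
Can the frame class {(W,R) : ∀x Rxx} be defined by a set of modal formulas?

The condition is reflexivity. A defining modal formula is □p → p.
Suppose □p→p is valid. At any x set V(p)={w : Rxw}. Then □p holds at x, so p holds at x, i.e. Rxx.

Definable; □p → p defines it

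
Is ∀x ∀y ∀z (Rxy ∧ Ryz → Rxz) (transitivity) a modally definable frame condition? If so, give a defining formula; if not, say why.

Definable; □r → □□r defines it

Yes: it is transitivity, defined by the 4 schema □r → □□r.
Suppose □r→□□r is valid. Take Rxy, Ryz and set V(r)={w : Rxw}. Then □r at x, so □□r at x, so □r at y, so r at z, i.e. Rxz.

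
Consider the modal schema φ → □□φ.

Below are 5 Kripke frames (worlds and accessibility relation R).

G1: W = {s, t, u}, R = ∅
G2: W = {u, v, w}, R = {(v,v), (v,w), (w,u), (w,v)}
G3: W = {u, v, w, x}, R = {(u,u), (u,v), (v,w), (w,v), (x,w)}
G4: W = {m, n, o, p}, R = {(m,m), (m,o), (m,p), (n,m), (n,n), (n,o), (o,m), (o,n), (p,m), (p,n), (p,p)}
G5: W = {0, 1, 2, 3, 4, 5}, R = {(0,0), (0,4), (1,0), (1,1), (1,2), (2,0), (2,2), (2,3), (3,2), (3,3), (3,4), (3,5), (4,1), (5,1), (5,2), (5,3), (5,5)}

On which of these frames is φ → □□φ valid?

G1

Frame correspondent (Sahlqvist): ∀x ∀z (xR²z → ∃w (x = w ∧ z = w)) — i.e. a generalized confluence (Geach) condition.
G1: ✓.
G2: fails — vR²u but v ≠ u.
G3: fails — uR²v but u ≠ v.
G4: fails — mR²n but m ≠ n.
G5: fails — 0R²1 but 0 ≠ 1.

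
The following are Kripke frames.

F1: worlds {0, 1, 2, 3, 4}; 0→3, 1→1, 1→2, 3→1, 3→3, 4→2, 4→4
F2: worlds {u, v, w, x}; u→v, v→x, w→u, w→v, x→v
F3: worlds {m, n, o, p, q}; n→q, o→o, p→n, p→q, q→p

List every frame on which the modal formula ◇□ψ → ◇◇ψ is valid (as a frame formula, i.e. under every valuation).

The schema corresponds to a generalized confluence (Geach) condition: ∀x ∀y (xRy → ∃w (yRw ∧ xR²w)).
F1: fails — 1R2 but no w with 2Rw and 1R²w.
F2: holds.
F3: holds.
Valid on: F2, F3.

F2, F3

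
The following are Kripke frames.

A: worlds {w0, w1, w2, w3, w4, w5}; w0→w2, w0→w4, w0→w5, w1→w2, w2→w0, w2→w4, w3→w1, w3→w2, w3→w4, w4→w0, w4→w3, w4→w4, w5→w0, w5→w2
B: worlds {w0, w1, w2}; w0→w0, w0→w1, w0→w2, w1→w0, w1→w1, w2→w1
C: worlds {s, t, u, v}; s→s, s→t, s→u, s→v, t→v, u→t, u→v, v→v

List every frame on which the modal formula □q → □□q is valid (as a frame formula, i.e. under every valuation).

C

This is the axiom for transitivity; its first-order frame correspondent is ∀x ∀y ∀z (Rxy ∧ Ryz → Rxz).
A: fails — Rw1w2 and Rw2w4 but not Rw1w4.
B: fails — Rw1w0 and Rw0w2 but not Rw1w2.
C: condition met.
Valid on: C.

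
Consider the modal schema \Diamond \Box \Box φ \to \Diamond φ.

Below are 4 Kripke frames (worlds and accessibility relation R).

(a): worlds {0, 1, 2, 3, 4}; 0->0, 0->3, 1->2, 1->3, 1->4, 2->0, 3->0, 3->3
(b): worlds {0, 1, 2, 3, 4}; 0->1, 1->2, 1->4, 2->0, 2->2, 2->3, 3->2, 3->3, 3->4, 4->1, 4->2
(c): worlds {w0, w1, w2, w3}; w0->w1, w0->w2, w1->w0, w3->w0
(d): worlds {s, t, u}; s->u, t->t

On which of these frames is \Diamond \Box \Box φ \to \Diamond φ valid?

(b)

Frame correspondent (Sahlqvist): \forall x \forall y (xRy \to \exists w (y R^2 w \wedge xRw)) — i.e. a generalized confluence (Geach) condition.
(a): fails — 1R4 but no w with 4R²w and 1Rw.
(b): satisfies the condition.
(c): fails — w0Rw2 but no w with w2R²w and w0Rw.
(d): fails — sRu but no w with uR²w and sRw.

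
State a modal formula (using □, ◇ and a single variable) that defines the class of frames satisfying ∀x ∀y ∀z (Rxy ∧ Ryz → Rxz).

The condition is transitivity. The 4 schema □r → □□r defines it.
Suppose □r→□□r is valid. Take Rxy, Ryz and set V(r)={w : Rxw}. Then □r at x, so □□r at x, so □r at y, so r at z, i.e. Rxz.

□r → □□r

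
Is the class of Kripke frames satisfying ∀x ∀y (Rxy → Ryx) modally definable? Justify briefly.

Yes — defined by r → □◇r

Yes: it is symmetry, defined by the B schema r → □◇r.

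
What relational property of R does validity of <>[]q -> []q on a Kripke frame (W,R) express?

The Euclidean property

Equivalently (dual form): ◇q → □◇q.
Suppose ◇q→□◇q is valid. Take Rxy, Rxz and set V(q)={y}. Then ◇q at x, so □◇q at x, so ◇q at z, so some w with Rzw has q; w=y, i.e. Rzy. By symmetry of the argument, Ryz.
The converse is a direct semantic check.
So the correspondent is the Euclidean property.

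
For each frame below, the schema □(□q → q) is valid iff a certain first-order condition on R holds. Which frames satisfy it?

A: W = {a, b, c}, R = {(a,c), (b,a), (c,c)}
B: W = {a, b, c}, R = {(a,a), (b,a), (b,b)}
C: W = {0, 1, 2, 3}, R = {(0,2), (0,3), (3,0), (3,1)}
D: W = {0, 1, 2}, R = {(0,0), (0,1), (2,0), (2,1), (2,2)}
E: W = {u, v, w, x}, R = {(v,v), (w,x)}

Frame correspondent (Sahlqvist): ∀x ∀y (Rxy → Ryy) — i.e. shift-reflexivity.
A: fails — Rba but not Raa.
B: condition met.
C: fails — R31 but not R11.
D: fails — R01 but not R11.
E: fails — Rwx but not Rxx.

B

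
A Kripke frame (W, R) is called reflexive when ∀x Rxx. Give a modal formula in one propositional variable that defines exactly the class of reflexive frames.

□p → p

A defining formula is □p → p (the T axiom).
Suppose □p→p is valid. At any x set V(p)={w : Rxw}. Then □p holds at x, so p holds at x, i.e. Rxx.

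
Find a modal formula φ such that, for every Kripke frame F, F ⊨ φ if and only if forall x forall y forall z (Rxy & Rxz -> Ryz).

This is the Euclidean property; the standard corresponding axiom is 5: ◇r → □◇r.
Suppose ◇r→□◇r is valid. Take Rxy, Rxz and set V(r)={y}. Then ◇r at x, so □◇r at x, so ◇r at z, so some w with Rzw has r; w=y, i.e. Rzy. By symmetry of the argument, Ryz.

◇r → □◇r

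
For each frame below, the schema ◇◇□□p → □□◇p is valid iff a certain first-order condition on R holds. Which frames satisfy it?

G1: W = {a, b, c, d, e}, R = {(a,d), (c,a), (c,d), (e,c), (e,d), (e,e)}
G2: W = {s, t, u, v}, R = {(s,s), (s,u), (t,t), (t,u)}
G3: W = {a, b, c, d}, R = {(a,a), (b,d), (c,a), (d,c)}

G3

Frame correspondent (Sahlqvist): ∀x ∀y ∀z ((xR²y ∧ xR²z) → ∃w (yR²w ∧ zRw)) — i.e. a generalized confluence (Geach) condition.
G1: fails — cR²d, cR²d but no w with dR²w and dRw.
G2: fails — sR²s, sR²u but no w with sR²w and uRw.
G3: ✓.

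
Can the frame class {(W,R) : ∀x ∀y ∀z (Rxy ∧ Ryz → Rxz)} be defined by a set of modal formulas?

The condition is transitivity. A defining modal formula is □q → □□q.
Suppose □q→□□q is valid. Take Rxy, Ryz and set V(q)={w : Rxw}. Then □q at x, so □□q at x, so □q at y, so q at z, i.e. Rxz.

Yes, by □q → □□q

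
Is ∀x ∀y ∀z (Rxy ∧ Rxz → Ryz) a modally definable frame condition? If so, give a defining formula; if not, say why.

This is a Sahlqvist condition; the 5 axiom ◇q → □◇q defines it.
Suppose ◇q→□◇q is valid. Take Rxy, Rxz and set V(q)={y}. Then ◇q at x, so □◇q at x, so ◇q at z, so some w with Rzw has q; w=y, i.e. Rzy. By symmetry of the argument, Ryz.

Yes, by ◇q → □◇q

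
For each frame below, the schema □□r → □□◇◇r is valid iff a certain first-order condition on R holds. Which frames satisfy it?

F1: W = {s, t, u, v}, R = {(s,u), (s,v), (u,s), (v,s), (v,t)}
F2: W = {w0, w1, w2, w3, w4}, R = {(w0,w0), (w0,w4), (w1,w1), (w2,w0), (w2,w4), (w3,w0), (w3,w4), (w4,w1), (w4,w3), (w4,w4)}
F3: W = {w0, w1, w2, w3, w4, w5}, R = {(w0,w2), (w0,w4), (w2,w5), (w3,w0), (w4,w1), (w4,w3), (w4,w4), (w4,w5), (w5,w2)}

Frame correspondent (Sahlqvist): ∀x ∀z (xR²z → ∃w (xR²w ∧ zR²w)) — i.e. a generalized confluence (Geach) condition.
F1: fails — sR²t but no w with sR²w and tR²w.
F2: holds.
F3: fails — w0R²w1 but no w with w0R²w and w1R²w.
Valid on: F2.

F2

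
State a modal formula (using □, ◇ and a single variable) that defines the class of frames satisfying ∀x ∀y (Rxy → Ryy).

A defining formula is □(□q → q) (the T□ axiom).
Suppose □(□q→q) is valid. Take Rxy and set V(q)={w : Ryw}. Then at y, □q holds; since □(□q→q) at x, □q→q at y, so q at y, i.e. Ryy.

□(□q → q)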